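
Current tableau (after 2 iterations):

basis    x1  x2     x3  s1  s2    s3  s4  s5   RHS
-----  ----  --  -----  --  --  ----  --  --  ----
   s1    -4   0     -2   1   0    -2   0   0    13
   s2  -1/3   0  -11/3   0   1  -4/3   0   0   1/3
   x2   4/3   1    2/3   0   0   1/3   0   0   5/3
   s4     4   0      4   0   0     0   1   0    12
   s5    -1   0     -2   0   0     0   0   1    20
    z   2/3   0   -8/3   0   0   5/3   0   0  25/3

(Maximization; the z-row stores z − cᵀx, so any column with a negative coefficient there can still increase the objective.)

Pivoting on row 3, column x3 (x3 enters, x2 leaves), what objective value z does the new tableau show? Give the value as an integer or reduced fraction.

15

Minimum ratio for x3: (5/3)/(2/3) = 5/2.
z changes by −(z-row coeff of x3)·ratio = −(-8/3)·(5/2) = 20/3.
New z = 25/3 + (20/3) = 15.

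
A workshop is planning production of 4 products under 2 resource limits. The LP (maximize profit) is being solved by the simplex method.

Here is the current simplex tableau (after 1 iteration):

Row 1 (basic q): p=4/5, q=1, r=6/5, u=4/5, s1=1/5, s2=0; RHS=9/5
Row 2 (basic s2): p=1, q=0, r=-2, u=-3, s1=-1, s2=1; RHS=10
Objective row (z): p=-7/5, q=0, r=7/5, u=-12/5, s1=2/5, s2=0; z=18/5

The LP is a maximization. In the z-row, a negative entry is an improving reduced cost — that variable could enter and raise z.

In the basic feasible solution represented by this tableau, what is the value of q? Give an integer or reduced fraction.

9/5

q is basic (row 1); its value is the RHS of that row: 9/5.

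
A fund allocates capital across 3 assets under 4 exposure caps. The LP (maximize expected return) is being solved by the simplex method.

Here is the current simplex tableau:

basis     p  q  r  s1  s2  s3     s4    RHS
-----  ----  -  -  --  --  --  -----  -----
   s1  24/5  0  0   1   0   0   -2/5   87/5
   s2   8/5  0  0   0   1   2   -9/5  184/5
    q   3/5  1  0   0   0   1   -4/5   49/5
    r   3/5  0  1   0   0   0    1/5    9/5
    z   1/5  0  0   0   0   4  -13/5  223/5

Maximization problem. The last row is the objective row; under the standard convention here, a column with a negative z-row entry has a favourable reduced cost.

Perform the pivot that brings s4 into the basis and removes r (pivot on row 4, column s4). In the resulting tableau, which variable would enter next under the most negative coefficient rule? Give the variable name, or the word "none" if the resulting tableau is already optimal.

none

Pivot element 1/5. New z-row = old z-row − (-13/5)·(row 4/(1/5)).
Updated z-row coefficients: p: 8, q: 0, r: 13, s1: 0, s2: 0, s3: 4, s4: 0.
No coefficient is strictly negative; the tableau after this pivot is optimal.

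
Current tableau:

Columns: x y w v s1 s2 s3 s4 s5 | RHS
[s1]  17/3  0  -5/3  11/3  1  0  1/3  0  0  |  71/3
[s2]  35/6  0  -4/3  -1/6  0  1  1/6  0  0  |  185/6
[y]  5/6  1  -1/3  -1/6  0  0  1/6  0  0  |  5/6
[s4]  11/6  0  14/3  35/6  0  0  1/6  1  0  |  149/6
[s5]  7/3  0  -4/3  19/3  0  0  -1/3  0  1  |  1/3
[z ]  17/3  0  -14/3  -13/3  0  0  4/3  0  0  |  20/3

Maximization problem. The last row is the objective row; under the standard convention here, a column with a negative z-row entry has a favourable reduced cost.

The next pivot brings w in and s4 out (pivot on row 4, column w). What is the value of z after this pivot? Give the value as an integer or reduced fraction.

63/2

Minimum ratio for w: (149/6)/(14/3) = 149/28.
z changes by −(z-row coeff of w)·ratio = −(-14/3)·(149/28) = 149/6.
New z = 20/3 + (149/6) = 63/2.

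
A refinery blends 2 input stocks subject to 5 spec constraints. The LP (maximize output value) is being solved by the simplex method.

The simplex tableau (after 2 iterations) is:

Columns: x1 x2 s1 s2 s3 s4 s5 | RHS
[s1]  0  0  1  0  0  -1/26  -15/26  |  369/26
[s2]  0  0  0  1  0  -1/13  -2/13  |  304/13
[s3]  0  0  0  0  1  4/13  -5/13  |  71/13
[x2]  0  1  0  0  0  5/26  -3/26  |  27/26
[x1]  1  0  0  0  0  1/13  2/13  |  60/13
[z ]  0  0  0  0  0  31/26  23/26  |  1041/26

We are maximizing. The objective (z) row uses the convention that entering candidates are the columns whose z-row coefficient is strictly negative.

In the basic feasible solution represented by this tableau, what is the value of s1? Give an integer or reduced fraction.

369/26

s1 is basic (row 1); its value is the RHS of that row: 369/26.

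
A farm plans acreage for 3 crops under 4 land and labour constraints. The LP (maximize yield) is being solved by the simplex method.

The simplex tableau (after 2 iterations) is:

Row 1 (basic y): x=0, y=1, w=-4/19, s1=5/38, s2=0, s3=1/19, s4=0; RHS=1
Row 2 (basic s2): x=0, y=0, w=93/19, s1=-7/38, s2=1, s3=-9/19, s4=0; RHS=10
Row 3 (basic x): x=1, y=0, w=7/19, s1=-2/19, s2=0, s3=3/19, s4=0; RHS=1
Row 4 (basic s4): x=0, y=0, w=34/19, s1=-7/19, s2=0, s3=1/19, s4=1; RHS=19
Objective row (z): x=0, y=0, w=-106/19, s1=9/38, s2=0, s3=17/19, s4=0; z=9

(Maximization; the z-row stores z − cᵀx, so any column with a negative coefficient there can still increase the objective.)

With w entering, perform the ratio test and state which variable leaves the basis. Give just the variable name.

s2

Ratios: row 1 (y): entry -4/19 ≤ 0, skip; row 2 (s2): 10/(93/19) = 190/93; row 3 (x): 1/(7/19) = 19/7; row 4 (s4): 19/(34/19) = 361/34.
Minimum ratio 190/93 is in the s2 row, so s2 leaves.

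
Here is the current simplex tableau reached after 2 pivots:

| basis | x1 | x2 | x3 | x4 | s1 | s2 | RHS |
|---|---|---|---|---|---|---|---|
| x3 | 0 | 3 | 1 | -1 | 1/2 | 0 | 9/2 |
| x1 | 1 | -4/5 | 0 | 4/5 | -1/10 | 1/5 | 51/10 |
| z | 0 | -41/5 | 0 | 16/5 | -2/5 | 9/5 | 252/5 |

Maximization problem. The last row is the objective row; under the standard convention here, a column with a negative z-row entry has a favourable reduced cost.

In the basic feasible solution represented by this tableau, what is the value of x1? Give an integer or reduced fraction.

x1 is basic (row 2); its value is the RHS of that row: 51/10.

51/10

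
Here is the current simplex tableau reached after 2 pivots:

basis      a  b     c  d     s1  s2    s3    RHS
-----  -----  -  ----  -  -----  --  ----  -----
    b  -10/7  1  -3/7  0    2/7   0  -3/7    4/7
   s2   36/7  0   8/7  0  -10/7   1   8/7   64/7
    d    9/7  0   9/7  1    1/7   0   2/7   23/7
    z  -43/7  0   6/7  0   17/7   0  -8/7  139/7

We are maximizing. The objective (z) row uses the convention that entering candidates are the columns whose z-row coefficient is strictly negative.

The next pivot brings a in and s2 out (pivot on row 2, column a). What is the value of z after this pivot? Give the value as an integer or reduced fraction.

Minimum ratio for a: (64/7)/(36/7) = 16/9.
z changes by −(z-row coeff of a)·ratio = −(-43/7)·(16/9) = 688/63.
New z = 139/7 + (688/63) = 277/9.

277/9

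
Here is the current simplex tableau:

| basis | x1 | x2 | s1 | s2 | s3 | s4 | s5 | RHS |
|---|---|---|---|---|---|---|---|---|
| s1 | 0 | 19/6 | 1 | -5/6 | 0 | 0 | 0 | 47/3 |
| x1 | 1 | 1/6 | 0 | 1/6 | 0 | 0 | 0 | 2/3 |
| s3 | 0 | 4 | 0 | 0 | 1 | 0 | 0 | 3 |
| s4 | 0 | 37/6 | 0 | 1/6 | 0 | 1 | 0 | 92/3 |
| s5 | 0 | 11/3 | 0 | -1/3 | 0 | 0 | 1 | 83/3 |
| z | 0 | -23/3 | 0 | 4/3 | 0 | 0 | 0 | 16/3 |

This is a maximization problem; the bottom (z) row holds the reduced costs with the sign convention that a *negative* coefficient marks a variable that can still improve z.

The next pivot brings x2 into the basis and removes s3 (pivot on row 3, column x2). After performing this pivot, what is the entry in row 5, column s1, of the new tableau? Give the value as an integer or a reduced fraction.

Pivot element is row 3, column x2: 4.
Normalize row 3: new (row 3, s1) = 0/4 = 0.
row 5 ← row 5 − (11/3)·(new row 3): 0 − (11/3)·0 = 0.

0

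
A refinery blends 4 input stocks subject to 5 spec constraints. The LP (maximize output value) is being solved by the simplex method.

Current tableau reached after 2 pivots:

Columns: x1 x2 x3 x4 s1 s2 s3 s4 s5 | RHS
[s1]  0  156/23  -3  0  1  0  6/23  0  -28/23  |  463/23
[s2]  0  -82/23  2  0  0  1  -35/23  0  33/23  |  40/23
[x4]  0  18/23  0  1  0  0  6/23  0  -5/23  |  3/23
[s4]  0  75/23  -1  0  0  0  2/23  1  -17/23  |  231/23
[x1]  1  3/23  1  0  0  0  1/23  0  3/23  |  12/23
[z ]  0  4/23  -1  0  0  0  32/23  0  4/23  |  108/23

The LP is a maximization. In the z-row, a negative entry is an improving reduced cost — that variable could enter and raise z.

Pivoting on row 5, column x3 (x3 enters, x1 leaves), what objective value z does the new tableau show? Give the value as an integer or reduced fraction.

Minimum ratio for x3: (12/23)/1 = 12/23.
z changes by −(z-row coeff of x3)·ratio = −(-1)·(12/23) = 12/23.
New z = 108/23 + (12/23) = 120/23.

120/23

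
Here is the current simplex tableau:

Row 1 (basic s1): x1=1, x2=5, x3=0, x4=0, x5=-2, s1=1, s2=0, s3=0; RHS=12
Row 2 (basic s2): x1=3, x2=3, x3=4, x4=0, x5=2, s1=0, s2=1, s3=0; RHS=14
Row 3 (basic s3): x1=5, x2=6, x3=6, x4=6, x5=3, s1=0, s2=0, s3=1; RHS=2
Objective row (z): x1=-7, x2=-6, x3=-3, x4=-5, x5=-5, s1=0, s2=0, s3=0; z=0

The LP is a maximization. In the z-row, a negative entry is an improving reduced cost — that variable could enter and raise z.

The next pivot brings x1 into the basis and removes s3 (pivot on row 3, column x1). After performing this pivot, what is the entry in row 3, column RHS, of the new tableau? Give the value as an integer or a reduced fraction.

Pivot element is row 3, column x1: 5.
Normalize row 3: new (row 3, RHS) = 2/5 = 2/5.
Row 3 is the pivot row, so the entry is 2/5.

2/5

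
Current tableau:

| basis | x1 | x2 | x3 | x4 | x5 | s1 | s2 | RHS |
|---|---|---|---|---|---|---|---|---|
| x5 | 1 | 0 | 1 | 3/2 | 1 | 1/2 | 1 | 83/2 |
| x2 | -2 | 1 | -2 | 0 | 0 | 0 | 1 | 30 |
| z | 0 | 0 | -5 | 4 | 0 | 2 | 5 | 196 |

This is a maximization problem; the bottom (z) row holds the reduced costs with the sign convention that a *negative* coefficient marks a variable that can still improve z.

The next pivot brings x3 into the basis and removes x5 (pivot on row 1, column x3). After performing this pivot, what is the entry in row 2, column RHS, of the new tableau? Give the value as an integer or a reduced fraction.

Pivot element is row 1, column x3: 1.
Normalize row 1: new (row 1, RHS) = (83/2)/1 = 83/2.
row 2 ← row 2 − (-2)·(new row 1): 30 − (-2)·(83/2) = 113.

113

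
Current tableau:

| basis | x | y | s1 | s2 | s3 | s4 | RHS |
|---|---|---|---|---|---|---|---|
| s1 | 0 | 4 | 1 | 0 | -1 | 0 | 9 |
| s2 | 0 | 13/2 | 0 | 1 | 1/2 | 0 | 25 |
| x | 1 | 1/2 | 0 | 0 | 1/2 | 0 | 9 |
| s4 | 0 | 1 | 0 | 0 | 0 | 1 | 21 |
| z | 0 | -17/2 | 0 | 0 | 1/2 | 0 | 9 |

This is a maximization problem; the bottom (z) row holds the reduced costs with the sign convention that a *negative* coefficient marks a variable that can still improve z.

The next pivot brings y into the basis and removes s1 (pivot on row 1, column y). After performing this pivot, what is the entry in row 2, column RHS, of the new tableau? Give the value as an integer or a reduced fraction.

83/8

Pivot element is row 1, column y: 4.
Normalize row 1: new (row 1, RHS) = 9/4 = 9/4.
row 2 ← row 2 − (13/2)·(new row 1): 25 − (13/2)·(9/4) = 83/8.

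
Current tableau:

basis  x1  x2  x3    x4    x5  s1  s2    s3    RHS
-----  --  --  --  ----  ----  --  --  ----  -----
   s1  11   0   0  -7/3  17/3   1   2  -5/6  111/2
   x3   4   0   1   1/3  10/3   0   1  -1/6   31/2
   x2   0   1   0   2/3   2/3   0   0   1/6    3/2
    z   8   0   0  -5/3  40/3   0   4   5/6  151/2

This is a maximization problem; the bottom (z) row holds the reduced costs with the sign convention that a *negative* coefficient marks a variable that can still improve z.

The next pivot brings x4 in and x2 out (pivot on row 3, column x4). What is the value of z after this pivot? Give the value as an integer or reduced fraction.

Minimum ratio for x4: (3/2)/(2/3) = 9/4.
z changes by −(z-row coeff of x4)·ratio = −(-5/3)·(9/4) = 15/4.
New z = 151/2 + (15/4) = 317/4.

317/4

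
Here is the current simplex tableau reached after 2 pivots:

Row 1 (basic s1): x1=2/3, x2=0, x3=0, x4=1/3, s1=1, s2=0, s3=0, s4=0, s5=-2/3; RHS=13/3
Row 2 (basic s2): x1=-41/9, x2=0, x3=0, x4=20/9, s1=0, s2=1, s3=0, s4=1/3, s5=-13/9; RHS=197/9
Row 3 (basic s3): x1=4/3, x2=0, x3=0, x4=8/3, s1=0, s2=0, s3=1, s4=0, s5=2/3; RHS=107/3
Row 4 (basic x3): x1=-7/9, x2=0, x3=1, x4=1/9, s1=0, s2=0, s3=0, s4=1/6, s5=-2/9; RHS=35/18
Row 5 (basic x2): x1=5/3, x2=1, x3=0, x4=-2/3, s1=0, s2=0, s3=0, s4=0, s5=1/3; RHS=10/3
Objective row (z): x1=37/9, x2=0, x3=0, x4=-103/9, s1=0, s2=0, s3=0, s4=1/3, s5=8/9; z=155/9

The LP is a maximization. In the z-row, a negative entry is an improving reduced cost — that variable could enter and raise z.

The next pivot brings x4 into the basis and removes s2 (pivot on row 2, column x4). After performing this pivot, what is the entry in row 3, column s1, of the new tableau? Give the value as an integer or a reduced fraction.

0

Pivot element is row 2, column x4: 20/9.
Normalize row 2: new (row 2, s1) = 0/(20/9) = 0.
row 3 ← row 3 − (8/3)·(new row 2): 0 − (8/3)·0 = 0.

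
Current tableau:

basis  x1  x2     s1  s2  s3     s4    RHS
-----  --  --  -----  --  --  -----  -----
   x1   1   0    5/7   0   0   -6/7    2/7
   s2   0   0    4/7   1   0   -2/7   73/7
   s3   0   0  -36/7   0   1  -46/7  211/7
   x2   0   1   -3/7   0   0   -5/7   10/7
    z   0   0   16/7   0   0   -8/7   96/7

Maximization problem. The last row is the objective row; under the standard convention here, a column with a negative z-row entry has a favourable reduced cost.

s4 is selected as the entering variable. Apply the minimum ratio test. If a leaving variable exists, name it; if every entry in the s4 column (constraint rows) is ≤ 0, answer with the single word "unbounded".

s4-column entries: row 1: -6/7, row 2: -2/7, row 3: -46/7, row 4: -5/7. All ≤ 0, so s4 can increase without bound; the LP is unbounded in this direction.

unbounded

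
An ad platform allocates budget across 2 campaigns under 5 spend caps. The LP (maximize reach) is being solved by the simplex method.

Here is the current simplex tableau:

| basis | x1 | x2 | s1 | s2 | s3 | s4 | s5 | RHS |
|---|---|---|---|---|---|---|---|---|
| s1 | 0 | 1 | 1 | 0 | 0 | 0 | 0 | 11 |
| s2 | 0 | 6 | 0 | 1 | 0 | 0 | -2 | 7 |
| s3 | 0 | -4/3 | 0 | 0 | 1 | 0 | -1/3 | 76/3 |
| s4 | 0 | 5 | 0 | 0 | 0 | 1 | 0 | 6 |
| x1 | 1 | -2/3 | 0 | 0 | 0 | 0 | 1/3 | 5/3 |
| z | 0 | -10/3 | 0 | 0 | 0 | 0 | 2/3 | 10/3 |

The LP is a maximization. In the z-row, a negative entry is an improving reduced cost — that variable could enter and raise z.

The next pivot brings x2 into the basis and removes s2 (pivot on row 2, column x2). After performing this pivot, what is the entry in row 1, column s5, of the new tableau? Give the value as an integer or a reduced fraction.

Pivot element is row 2, column x2: 6.
Normalize row 2: new (row 2, s5) = (-2)/6 = -1/3.
row 1 ← row 1 − 1·(new row 2): 0 − 1·(-1/3) = 1/3.

1/3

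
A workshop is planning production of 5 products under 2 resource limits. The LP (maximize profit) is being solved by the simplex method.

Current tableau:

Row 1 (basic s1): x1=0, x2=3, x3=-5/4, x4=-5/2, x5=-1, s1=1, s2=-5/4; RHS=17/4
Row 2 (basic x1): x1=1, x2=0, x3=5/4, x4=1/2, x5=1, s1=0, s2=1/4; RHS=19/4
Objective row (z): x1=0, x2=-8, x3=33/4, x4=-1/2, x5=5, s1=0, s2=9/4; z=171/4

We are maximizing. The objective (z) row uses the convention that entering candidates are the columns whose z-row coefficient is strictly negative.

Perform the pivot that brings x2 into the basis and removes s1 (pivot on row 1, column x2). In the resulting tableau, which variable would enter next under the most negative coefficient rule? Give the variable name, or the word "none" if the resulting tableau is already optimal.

Pivot element 3. New z-row = old z-row − (-8)·(row 1/3).
Updated z-row coefficients: x1: 0, x2: 0, x3: 59/12, x4: -43/6, x5: 7/3, s1: 8/3, s2: -13/12.
The most negative is -43/6 in column x4, so x4 would enter next.

x4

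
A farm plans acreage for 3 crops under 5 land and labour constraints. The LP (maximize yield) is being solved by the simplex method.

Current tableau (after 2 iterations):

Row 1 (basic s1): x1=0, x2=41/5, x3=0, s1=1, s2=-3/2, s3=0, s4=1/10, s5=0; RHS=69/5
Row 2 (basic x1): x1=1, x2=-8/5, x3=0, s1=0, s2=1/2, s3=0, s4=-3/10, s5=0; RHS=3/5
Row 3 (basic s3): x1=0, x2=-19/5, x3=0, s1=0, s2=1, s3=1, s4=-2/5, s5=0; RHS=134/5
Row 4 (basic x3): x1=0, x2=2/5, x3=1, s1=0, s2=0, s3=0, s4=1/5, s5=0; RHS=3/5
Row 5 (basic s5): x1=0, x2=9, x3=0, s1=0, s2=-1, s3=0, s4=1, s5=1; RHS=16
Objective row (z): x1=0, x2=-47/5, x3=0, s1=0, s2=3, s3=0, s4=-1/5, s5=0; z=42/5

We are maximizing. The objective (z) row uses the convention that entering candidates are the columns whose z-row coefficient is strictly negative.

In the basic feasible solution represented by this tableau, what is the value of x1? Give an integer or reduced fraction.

x1 is basic (row 2); its value is the RHS of that row: 3/5.

3/5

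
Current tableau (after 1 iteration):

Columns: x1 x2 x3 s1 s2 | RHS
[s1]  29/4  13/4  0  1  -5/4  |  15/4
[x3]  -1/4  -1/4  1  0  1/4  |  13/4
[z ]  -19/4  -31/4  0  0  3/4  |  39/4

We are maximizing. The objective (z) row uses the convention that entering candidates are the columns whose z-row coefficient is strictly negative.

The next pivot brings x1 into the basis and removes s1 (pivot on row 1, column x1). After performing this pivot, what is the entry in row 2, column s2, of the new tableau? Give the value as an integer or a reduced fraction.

6/29

Pivot element is row 1, column x1: 29/4.
Normalize row 1: new (row 1, s2) = (-5/4)/(29/4) = -5/29.
row 2 ← row 2 − (-1/4)·(new row 1): 1/4 − (-1/4)·(-5/29) = 6/29.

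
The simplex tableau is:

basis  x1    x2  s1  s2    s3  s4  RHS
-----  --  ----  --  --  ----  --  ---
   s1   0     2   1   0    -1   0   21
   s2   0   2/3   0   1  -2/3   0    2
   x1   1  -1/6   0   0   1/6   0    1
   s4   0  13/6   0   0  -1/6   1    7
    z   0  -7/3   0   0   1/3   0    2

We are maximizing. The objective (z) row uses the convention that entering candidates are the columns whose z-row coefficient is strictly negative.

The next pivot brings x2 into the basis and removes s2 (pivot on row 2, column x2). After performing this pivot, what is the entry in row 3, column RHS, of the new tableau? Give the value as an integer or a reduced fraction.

Pivot element is row 2, column x2: 2/3.
Normalize row 2: new (row 2, RHS) = 2/(2/3) = 3.
row 3 ← row 3 − (-1/6)·(new row 2): 1 − (-1/6)·3 = 3/2.

3/2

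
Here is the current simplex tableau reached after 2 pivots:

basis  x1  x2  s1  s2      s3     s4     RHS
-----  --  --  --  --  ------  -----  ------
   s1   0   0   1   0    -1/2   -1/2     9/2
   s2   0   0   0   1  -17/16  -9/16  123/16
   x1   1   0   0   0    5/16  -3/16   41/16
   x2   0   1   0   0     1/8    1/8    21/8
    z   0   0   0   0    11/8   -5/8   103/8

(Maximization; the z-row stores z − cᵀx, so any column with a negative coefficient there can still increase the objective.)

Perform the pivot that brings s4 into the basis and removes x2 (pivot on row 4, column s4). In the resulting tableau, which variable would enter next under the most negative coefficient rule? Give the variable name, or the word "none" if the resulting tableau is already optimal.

Pivot element 1/8. New z-row = old z-row − (-5/8)·(row 4/(1/8)).
Updated z-row coefficients: x1: 0, x2: 5, s1: 0, s2: 0, s3: 2, s4: 0.
No coefficient is strictly negative; the tableau after this pivot is optimal.

none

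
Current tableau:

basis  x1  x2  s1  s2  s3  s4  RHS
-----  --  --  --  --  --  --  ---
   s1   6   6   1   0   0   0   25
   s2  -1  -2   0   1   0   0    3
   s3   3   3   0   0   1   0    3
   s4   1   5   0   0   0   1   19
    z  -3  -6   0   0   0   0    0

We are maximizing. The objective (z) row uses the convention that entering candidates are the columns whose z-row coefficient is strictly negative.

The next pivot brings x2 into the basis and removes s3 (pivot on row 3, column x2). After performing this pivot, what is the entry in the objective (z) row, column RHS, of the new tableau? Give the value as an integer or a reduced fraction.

6

Pivot element is row 3, column x2: 3.
Normalize row 3: new (row 3, RHS) = 3/3 = 1.
z-row ← z-row − (-6)·(new row 3): 0 − (-6)·1 = 6.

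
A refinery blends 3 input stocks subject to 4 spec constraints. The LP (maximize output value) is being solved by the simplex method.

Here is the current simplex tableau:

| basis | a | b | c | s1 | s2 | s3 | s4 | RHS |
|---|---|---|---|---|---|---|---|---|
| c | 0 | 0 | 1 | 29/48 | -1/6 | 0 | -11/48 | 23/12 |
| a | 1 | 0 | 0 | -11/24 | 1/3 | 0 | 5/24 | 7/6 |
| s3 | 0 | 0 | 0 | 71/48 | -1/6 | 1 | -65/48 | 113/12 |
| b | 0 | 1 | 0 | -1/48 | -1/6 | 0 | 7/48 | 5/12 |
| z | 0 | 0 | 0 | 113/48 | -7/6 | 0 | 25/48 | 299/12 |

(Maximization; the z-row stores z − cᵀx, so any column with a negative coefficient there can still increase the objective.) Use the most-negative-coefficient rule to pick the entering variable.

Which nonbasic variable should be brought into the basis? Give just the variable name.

s2

Objective-row coefficients: a: 0, b: 0, c: 0, s1: 113/48, s2: -7/6, s3: 0, s4: 25/48.
The most negative is -7/6 in column s2, so s2 enters.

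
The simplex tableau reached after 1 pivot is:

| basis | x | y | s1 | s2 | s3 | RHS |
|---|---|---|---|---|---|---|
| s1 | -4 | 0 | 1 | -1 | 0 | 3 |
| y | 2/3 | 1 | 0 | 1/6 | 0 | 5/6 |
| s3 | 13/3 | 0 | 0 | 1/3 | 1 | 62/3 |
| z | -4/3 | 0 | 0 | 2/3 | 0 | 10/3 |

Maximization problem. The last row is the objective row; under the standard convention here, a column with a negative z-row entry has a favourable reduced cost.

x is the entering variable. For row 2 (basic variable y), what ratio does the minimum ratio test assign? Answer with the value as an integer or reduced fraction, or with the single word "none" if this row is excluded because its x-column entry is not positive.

5/4

Ratio = RHS / (x entry) = (5/6) / (2/3) = 5/4.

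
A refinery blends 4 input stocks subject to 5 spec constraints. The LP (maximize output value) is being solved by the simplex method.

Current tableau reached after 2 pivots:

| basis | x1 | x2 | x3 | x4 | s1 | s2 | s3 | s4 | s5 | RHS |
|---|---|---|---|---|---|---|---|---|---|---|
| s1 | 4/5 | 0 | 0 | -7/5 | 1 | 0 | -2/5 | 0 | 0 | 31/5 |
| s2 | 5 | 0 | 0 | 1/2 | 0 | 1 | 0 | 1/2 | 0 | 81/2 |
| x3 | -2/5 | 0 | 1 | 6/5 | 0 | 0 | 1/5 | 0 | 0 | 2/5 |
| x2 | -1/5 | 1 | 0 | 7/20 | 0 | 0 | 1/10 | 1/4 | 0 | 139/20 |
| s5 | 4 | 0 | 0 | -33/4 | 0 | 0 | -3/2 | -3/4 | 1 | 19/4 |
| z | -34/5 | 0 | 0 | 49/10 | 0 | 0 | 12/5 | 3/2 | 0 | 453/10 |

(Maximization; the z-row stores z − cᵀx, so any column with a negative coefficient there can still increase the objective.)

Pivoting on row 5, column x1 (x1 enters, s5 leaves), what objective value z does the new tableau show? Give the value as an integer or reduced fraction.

427/8

Minimum ratio for x1: (19/4)/4 = 19/16.
z changes by −(z-row coeff of x1)·ratio = −(-34/5)·(19/16) = 323/40.
New z = 453/10 + (323/40) = 427/8.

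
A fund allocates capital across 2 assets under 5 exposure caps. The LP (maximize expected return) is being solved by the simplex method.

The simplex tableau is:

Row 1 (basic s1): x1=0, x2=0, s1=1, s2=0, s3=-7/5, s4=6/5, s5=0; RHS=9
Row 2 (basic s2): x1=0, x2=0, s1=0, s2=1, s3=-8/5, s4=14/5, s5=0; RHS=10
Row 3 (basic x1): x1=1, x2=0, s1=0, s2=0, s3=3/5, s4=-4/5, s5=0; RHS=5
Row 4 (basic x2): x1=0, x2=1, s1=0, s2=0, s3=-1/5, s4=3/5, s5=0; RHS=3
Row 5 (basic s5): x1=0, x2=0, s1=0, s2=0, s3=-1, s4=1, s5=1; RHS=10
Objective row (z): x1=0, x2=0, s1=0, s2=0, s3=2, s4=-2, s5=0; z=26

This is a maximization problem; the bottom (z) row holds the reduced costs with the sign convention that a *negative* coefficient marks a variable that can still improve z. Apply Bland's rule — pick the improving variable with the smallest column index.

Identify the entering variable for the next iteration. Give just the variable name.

Objective-row coefficients: x1: 0, x2: 0, s1: 0, s2: 0, s3: 2, s4: -2, s5: 0.
Improving columns: s4. Bland's rule picks the smallest column index → s4.

s4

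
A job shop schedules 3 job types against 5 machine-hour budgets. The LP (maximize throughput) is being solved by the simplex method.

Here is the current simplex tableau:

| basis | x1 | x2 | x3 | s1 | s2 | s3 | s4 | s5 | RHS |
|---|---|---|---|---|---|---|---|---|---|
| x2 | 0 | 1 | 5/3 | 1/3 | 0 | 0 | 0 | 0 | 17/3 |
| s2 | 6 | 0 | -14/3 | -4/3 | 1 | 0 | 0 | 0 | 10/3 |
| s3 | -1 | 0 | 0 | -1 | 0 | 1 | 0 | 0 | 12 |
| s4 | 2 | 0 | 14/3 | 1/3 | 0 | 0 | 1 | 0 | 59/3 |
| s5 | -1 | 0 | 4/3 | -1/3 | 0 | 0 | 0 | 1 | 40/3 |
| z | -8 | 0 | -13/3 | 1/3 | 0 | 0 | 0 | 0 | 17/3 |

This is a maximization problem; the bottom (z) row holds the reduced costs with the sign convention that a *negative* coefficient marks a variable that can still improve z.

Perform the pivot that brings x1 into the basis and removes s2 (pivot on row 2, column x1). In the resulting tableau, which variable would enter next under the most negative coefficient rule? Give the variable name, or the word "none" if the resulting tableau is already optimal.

x3

Pivot element 6. New z-row = old z-row − (-8)·(row 2/6).
Updated z-row coefficients: x1: 0, x2: 0, x3: -95/9, s1: -13/9, s2: 4/3, s3: 0, s4: 0, s5: 0.
The most negative is -95/9 in column x3, so x3 would enter next.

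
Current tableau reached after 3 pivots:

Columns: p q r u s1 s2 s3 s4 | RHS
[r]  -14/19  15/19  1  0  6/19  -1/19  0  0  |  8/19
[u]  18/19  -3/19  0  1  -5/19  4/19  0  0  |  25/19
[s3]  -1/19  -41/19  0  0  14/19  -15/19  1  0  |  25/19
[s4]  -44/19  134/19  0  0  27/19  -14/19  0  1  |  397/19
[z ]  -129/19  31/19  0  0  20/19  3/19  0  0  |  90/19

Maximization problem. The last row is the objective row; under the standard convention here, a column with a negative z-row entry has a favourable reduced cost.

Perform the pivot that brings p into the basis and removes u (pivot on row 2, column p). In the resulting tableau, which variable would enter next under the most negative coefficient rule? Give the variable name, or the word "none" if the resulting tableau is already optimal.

Pivot element 18/19. New z-row = old z-row − (-129/19)·(row 2/(18/19)).
Updated z-row coefficients: p: 0, q: 1/2, r: 0, u: 43/6, s1: -5/6, s2: 5/3, s3: 0, s4: 0.
The most negative is -5/6 in column s1, so s1 would enter next.

s1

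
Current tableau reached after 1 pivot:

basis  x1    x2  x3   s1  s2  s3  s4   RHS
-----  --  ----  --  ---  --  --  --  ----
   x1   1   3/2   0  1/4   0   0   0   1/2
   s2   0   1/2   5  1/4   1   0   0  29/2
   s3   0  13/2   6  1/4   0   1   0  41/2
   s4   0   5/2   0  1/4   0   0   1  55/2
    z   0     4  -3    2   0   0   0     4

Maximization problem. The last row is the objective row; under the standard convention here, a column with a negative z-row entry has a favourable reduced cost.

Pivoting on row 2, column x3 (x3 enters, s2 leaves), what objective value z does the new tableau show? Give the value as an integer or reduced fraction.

Minimum ratio for x3: (29/2)/5 = 29/10.
z changes by −(z-row coeff of x3)·ratio = −(-3)·(29/10) = 87/10.
New z = 4 + (87/10) = 127/10.

127/10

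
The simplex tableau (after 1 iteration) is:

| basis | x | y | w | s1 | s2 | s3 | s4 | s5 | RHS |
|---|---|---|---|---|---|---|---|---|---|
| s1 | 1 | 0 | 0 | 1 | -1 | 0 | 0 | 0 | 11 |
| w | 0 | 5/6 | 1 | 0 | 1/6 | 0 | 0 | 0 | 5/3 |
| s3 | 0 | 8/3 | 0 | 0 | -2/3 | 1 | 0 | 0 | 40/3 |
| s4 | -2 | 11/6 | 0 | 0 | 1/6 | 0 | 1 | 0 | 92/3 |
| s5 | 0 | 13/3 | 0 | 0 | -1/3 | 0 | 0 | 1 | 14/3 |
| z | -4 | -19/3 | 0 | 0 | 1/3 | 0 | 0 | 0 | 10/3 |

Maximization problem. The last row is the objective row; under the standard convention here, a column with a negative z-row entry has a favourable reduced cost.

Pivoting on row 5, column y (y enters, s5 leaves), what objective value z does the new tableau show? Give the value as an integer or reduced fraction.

132/13

Minimum ratio for y: (14/3)/(13/3) = 14/13.
z changes by −(z-row coeff of y)·ratio = −(-19/3)·(14/13) = 266/39.
New z = 10/3 + (266/39) = 132/13.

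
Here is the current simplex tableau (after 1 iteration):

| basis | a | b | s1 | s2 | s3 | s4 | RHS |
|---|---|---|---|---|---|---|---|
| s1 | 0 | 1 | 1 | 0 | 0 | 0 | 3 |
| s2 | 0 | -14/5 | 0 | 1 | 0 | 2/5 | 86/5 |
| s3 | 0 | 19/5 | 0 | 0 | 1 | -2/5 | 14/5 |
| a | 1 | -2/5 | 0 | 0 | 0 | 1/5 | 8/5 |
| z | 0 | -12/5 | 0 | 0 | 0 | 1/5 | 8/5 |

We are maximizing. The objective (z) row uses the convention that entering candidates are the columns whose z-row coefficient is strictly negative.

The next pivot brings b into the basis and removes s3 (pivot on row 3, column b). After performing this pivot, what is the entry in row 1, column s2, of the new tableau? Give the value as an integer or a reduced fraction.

0

Pivot element is row 3, column b: 19/5.
Normalize row 3: new (row 3, s2) = 0/(19/5) = 0.
row 1 ← row 1 − 1·(new row 3): 0 − 1·0 = 0.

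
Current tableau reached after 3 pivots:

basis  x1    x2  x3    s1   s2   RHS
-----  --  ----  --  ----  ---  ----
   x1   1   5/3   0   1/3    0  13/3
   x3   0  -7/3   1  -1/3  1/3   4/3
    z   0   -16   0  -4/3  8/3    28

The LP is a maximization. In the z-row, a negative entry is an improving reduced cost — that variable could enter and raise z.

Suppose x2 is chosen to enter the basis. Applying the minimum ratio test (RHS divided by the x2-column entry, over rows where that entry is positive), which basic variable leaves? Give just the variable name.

Ratios: row 1 (x1): (13/3)/(5/3) = 13/5; row 2 (x3): entry -7/3 ≤ 0, skip.
Minimum ratio 13/5 is in the x1 row, so x1 leaves.

x1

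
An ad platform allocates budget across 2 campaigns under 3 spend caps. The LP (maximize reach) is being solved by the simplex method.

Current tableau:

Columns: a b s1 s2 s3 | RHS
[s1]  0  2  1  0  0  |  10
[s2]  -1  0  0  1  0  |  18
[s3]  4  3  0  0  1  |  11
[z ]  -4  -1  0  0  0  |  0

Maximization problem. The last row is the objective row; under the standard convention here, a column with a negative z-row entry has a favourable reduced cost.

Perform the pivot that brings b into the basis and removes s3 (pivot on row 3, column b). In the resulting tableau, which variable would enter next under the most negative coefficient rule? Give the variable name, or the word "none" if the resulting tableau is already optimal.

Pivot element 3. New z-row = old z-row − (-1)·(row 3/3).
Updated z-row coefficients: a: -8/3, b: 0, s1: 0, s2: 0, s3: 1/3.
The most negative is -8/3 in column a, so a would enter next.

a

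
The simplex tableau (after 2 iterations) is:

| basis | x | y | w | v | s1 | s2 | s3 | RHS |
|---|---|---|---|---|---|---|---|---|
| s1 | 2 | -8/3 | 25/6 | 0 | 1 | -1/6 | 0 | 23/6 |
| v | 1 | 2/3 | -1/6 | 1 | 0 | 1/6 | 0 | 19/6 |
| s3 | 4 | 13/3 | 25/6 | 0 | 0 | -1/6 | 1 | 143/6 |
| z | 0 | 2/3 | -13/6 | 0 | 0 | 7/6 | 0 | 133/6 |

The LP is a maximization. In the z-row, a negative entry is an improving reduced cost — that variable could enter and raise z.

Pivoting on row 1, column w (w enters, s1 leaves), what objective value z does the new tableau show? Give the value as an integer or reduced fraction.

Minimum ratio for w: (23/6)/(25/6) = 23/25.
z changes by −(z-row coeff of w)·ratio = −(-13/6)·(23/25) = 299/150.
New z = 133/6 + (299/150) = 604/25.

604/25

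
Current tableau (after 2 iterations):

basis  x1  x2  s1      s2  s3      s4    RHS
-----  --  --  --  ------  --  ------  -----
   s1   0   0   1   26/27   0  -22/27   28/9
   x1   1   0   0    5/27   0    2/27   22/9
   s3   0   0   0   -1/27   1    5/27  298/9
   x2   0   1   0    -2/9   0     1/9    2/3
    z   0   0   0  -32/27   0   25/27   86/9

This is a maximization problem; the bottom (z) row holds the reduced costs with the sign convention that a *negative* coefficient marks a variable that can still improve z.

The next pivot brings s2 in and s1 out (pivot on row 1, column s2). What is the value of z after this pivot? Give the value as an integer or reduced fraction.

Minimum ratio for s2: (28/9)/(26/27) = 42/13.
z changes by −(z-row coeff of s2)·ratio = −(-32/27)·(42/13) = 448/117.
New z = 86/9 + (448/117) = 174/13.

174/13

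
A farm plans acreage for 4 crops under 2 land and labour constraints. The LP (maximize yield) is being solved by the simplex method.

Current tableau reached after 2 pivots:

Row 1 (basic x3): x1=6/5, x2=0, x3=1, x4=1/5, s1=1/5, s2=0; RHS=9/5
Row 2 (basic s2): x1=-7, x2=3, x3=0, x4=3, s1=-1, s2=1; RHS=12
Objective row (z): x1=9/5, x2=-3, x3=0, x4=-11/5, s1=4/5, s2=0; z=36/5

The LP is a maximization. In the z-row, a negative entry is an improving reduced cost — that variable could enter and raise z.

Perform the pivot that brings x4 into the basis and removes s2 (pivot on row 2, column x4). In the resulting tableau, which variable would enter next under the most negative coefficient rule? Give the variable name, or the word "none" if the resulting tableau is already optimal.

Pivot element 3. New z-row = old z-row − (-11/5)·(row 2/3).
Updated z-row coefficients: x1: -10/3, x2: -4/5, x3: 0, x4: 0, s1: 1/15, s2: 11/15.
The most negative is -10/3 in column x1, so x1 would enter next.

x1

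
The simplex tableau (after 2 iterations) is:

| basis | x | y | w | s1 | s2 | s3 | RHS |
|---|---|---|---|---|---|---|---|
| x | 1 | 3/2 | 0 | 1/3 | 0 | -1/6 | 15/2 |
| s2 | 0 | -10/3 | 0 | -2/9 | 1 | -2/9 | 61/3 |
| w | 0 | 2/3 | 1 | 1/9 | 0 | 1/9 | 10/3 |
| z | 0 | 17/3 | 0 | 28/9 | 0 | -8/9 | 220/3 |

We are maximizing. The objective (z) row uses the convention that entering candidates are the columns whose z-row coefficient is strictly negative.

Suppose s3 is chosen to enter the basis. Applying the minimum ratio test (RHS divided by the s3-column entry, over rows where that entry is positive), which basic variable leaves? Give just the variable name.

w

Ratios: row 1 (x): entry -1/6 ≤ 0, skip; row 2 (s2): entry -2/9 ≤ 0, skip; row 3 (w): (10/3)/(1/9) = 30.
Minimum ratio 30 is in the w row, so w leaves.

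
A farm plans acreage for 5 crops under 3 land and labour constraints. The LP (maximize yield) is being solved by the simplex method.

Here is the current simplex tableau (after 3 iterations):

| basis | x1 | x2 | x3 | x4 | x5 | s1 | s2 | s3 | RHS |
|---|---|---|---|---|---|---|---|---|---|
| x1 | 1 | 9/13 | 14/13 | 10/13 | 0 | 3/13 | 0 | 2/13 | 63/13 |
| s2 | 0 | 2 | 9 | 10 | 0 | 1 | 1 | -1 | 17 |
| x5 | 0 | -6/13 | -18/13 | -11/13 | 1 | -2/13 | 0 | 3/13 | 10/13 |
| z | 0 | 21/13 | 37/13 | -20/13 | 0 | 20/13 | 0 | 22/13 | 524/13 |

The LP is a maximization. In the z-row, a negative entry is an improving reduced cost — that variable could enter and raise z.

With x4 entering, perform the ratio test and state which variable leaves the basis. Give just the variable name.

Ratios: row 1 (x1): (63/13)/(10/13) = 63/10; row 2 (s2): 17/10 = 17/10; row 3 (x5): entry -11/13 ≤ 0, skip.
Minimum ratio 17/10 is in the s2 row, so s2 leaves.

s2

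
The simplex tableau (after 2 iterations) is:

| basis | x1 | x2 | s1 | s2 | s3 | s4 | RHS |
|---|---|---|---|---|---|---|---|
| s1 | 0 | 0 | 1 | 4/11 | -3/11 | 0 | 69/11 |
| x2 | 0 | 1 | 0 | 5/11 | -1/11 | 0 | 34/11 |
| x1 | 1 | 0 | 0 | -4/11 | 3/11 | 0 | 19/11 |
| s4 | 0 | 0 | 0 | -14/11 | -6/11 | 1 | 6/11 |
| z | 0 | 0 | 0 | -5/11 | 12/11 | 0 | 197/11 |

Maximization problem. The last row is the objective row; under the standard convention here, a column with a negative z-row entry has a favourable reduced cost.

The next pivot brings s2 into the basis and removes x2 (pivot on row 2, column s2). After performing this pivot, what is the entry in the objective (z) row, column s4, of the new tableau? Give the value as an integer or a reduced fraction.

Pivot element is row 2, column s2: 5/11.
Normalize row 2: new (row 2, s4) = 0/(5/11) = 0.
z-row ← z-row − (-5/11)·(new row 2): 0 − (-5/11)·0 = 0.

0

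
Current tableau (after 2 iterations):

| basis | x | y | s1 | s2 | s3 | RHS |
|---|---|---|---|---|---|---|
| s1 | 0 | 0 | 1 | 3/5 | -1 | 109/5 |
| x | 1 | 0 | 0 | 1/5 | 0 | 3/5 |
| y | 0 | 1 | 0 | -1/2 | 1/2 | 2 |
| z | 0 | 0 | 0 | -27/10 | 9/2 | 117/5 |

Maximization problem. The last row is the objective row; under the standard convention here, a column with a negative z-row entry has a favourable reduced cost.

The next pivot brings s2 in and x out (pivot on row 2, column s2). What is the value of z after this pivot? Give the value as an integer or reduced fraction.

63/2

Minimum ratio for s2: (3/5)/(1/5) = 3.
z changes by −(z-row coeff of s2)·ratio = −(-27/10)·3 = 81/10.
New z = 117/5 + (81/10) = 63/2.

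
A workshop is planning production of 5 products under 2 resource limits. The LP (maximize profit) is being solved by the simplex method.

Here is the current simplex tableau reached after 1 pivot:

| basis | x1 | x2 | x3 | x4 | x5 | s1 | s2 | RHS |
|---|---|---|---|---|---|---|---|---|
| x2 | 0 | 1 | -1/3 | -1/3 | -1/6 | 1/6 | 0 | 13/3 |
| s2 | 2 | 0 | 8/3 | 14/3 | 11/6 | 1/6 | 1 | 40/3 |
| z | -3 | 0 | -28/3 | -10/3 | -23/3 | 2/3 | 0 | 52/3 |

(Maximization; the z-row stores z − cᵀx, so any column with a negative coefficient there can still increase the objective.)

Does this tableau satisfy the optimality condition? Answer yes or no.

no

Column x1 has objective-row coefficient -3, which is negative; an improving pivot exists, so not yet optimal.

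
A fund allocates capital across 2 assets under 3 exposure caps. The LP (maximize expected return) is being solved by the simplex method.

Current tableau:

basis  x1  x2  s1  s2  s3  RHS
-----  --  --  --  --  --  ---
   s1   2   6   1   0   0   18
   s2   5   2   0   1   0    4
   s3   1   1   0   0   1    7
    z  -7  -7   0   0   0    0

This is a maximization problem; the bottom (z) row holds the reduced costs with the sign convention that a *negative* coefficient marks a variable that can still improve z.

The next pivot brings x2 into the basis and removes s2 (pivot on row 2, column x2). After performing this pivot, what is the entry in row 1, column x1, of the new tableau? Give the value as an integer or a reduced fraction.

Pivot element is row 2, column x2: 2.
Normalize row 2: new (row 2, x1) = 5/2 = 5/2.
row 1 ← row 1 − 6·(new row 2): 2 − 6·(5/2) = -13.

-13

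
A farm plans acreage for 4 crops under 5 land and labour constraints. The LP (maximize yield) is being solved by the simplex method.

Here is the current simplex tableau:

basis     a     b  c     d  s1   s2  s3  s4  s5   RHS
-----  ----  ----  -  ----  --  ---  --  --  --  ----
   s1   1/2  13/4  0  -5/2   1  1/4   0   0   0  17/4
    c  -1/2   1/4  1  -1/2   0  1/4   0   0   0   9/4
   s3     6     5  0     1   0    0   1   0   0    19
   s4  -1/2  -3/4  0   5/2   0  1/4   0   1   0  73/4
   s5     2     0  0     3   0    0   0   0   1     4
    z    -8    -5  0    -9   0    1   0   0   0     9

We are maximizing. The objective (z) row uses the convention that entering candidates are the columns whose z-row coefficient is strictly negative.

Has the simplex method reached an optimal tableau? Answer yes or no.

no

Column a has objective-row coefficient -8, which is negative; an improving pivot exists, so not yet optimal.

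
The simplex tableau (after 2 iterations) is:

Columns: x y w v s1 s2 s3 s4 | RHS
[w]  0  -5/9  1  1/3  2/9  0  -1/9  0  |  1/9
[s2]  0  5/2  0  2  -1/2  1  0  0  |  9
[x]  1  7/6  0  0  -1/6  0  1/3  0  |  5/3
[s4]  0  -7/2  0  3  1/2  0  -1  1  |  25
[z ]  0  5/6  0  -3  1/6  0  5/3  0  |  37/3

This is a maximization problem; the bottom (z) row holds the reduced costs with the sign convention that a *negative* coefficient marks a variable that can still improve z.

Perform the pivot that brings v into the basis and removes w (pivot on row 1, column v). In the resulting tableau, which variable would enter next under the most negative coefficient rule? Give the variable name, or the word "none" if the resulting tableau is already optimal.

Pivot element 1/3. New z-row = old z-row − (-3)·(row 1/(1/3)).
Updated z-row coefficients: x: 0, y: -25/6, w: 9, v: 0, s1: 13/6, s2: 0, s3: 2/3, s4: 0.
The most negative is -25/6 in column y, so y would enter next.

y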